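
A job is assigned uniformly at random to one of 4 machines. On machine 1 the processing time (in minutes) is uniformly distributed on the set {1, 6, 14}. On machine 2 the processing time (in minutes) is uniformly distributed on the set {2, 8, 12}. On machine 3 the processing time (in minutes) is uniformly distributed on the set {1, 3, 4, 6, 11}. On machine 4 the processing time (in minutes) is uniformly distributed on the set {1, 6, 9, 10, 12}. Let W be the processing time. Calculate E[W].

E[W | machine 1] = (1+6+14)/3 = 7.
E[W | machine 2] = (2+8+12)/3 = 22/3.
E[W | machine 3] = (1+3+4+6+11)/5 = 5.
E[W | machine 4] = (1+6+9+10+12)/5 = 38/5.
By the law of total expectation,
E[W] = (1/4)·(7) + (1/4)·(22/3) + (1/4)·(5) + (1/4)·(38/5) = 101/15.

101/15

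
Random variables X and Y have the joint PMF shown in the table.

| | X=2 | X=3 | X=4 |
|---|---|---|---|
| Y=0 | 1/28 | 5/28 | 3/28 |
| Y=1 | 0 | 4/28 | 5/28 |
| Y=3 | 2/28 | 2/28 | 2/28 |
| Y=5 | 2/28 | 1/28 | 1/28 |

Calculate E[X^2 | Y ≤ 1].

71/6

P(Y ≤ 1) = 9/14.
Summing X^2·P(X=x,Y=y) over the conditioning event gives 213/28.
E[X^2 | Y ≤ 1] = (213/28) / (9/14) = 71/6.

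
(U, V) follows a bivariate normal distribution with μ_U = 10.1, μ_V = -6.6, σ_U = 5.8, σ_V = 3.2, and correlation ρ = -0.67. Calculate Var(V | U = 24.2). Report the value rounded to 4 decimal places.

For a bivariate normal, Var(V | U=x) = σ_V²(1 − ρ²).
Var(V | U=24.2) = (3.2)²·(1 − (-0.67)²) = 10.24·0.5511 = 5.6433.

5.6433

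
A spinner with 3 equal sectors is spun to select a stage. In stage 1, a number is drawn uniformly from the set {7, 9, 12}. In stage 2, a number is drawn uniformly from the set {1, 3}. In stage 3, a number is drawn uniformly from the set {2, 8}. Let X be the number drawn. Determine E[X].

E[X | stage 1] = (7+9+12)/3 = 28/3.
E[X | stage 2] = (1+3)/2 = 2.
E[X | stage 3] = (2+8)/2 = 5.
E[X] = (1/3)·(28/3) + (1/3)·(2) + (1/3)·(5) = 49/9.

49/9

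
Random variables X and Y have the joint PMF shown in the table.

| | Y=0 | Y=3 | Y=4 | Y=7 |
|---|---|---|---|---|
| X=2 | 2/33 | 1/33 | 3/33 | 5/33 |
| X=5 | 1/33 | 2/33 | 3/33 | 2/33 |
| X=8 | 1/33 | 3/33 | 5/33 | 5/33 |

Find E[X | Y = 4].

61/11

P(Y = 4) = 1/3.
Σ X·P over the event = 2·(3/33) + 5·(3/33) + 8·(5/33) = 61/33.
E[X | Y = 4] = (61/33) / (1/3) = 61/11.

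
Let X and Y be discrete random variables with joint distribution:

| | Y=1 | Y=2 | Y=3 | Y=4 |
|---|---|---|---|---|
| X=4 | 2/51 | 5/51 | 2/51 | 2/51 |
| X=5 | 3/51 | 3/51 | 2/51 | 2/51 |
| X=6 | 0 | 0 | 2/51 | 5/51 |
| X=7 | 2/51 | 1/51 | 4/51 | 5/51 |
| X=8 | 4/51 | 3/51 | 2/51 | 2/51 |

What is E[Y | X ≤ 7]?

P(X ≤ 7) = 40/51.
Summing Y·P(X=x,Y=y) over the conditioning event gives 37/17.
E[Y | X ≤ 7] = (37/17) / (40/51) = 111/40.

111/40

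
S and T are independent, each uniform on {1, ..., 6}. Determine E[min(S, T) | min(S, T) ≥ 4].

41/9

P(min(S, T) ≥ 4) = 1/4.
Summing min(S,T)·P(x,y) over outcomes with min(S, T) ≥ 4 gives 41/36.
E[min(S, T) | min(S, T) ≥ 4] = (41/36) / (1/4) = 41/9.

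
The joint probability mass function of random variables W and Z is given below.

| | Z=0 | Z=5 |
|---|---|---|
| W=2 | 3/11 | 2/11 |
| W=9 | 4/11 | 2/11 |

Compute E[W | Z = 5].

11/2

P(Z = 5) = 4/11.
Summing W·P(W=x,Z=y) over the conditioning event gives 2.
E[W | Z = 5] = (2) / (4/11) = 11/2.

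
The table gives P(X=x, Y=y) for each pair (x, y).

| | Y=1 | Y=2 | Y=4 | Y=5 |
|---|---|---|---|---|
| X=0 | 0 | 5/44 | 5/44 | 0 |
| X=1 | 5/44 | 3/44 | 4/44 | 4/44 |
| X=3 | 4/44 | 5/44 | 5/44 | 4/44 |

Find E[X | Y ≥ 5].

2

P(Y ≥ 5) = 2/11.
Σ X·P over the event = 1·(4/44) + 3·(4/44) = 4/11.
E[X | Y ≥ 5] = (4/11) / (2/11) = 2.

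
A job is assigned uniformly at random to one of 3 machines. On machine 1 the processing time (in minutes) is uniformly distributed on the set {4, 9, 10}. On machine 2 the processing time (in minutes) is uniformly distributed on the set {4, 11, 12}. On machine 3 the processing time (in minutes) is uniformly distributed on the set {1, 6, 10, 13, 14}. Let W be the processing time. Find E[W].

382/45

E[W | machine 1] = (4+9+10)/3 = 23/3.
E[W | machine 2] = (4+11+12)/3 = 9.
E[W | machine 3] = (1+6+10+13+14)/5 = 44/5.
E[W] = (1/3)·(23/3) + (1/3)·(9) + (1/3)·(44/5) = 382/45.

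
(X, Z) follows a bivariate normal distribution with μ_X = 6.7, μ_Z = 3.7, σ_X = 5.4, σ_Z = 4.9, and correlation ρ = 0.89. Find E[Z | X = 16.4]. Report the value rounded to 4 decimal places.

E[Z | X=x] = μ_Z + ρ(σ_Z/σ_X)(x − μ_X) for jointly normal variables.
E[Z | X=16.4] = 3.7 + (0.89)·(4.9/5.4)·(16.4 − (6.7)) = 3.7 + (0.80759)·(9.7) = 11.5336.

11.5336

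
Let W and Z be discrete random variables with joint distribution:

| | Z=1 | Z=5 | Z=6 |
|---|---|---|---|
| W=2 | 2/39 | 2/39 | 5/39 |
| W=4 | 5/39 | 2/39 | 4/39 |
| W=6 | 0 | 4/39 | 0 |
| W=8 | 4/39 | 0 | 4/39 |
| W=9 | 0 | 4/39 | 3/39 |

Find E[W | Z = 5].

P(Z = 5) = 4/13.
Σ W·P over the event = 2·(2/39) + 4·(2/39) + 6·(4/39) + 9·(4/39) = 24/13.
E[W | Z = 5] = (24/13) / (4/13) = 6.

6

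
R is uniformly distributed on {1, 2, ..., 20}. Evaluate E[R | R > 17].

Given R > 17, R is equally likely to be any of {18, 19, 20}.
E[R | R > 17] = (18 + 19 + 20) / 3 = 19.

19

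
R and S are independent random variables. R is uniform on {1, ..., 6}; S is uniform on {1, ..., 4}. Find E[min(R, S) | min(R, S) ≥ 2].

41/15

P(min(R, S) ≥ 2) = 5/8.
Summing min(R,S)·P(x,y) over outcomes with min(R, S) ≥ 2 gives 41/24.
E[min(R, S) | min(R, S) ≥ 2] = (41/24) / (5/8) = 41/15.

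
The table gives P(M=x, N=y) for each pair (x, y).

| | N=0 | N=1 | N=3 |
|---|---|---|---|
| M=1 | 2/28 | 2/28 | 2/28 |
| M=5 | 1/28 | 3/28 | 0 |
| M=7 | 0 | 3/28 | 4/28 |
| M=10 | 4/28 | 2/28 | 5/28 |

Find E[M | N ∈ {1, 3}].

46/7

P(N ∈ {1, 3}) = 3/4.
Summing M·P(M=x,N=y) over the conditioning event gives 69/14.
E[M | N ∈ {1, 3}] = (69/14) / (3/4) = 46/7.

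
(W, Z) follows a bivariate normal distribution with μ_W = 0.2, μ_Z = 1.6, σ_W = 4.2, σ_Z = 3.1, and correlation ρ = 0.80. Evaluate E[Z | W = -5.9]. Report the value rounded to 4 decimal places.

For a bivariate normal, E[Z | W=x] = μ_Z + ρ·(σ_Z/σ_W)·(x − μ_W).
E[Z | W=-5.9] = 1.6 + (0.80)·(3.1/4.2)·(-5.9 − (0.2)) = 1.6 + (0.59048)·(-6.1) = -2.0019.

-2.0019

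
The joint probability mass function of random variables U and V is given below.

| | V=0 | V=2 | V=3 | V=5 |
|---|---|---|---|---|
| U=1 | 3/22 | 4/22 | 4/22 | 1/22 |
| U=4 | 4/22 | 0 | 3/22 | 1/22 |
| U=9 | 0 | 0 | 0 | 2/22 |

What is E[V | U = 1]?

25/12

P(U = 1) = 6/11.
Σ V·P over the event = 0·(3/22) + 2·(4/22) + 3·(4/22) + 5·(1/22) = 25/22.
E[V | U = 1] = (25/22) / (6/11) = 25/12.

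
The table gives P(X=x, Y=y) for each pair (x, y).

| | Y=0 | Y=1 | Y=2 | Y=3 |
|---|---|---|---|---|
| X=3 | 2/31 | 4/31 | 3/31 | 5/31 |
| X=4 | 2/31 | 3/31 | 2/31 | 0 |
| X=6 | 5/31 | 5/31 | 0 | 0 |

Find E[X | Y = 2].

17/5

P(Y = 2) = 5/31.
Σ X·P over the event = 3·(3/31) + 4·(2/31) = 17/31.
E[X | Y = 2] = (17/31) / (5/31) = 17/5.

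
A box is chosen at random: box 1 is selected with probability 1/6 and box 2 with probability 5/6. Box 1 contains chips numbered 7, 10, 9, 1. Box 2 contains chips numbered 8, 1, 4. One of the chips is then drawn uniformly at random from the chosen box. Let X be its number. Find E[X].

341/72

E[X | box 1] = (7+10+9+1)/4 = 27/4.
E[X | box 2] = (8+1+4)/3 = 13/3.
E[X] = (1/6)·(27/4) + (5/6)·(13/3) = 341/72.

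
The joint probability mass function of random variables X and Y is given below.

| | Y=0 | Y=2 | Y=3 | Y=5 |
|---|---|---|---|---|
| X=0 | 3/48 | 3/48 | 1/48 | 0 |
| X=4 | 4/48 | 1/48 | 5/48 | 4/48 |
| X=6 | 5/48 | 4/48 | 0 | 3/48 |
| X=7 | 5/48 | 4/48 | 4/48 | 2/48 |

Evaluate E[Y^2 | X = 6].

P(X = 6) = 1/4.
Σ Y^2·P over the event = 0·(5/48) + 4·(4/48) + 25·(3/48) = 91/48.
E[Y^2 | X = 6] = (91/48) / (1/4) = 91/12.

91/12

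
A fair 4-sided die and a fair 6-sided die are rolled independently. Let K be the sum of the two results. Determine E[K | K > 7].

P(K > 7) = 1/4.
Σ over the event: 8·1/8 + 9·1/12 + 10·1/24 = 13/6.
E[K | K > 7] = (13/6) / (1/4) = 26/3.

26/3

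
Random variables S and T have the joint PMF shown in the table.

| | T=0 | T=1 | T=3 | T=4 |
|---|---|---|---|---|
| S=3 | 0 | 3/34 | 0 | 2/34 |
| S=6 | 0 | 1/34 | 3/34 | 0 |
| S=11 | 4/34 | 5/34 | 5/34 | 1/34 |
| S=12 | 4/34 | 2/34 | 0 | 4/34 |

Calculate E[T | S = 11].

8/5

P(S = 11) = 15/34.
Σ T·P over the event = 0·(4/34) + 1·(5/34) + 3·(5/34) + 4·(1/34) = 12/17.
E[T | S = 11] = (12/17) / (15/34) = 8/5.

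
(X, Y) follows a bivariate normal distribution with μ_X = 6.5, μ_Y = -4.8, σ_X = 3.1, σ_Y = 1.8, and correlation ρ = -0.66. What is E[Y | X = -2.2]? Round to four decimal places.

E[Y | X=x] = μ_Y + ρ(σ_Y/σ_X)(x − μ_X) for jointly normal variables.
E[Y | X=-2.2] = -4.8 + (-0.66)·(1.8/3.1)·(-2.2 − (6.5)) = -4.8 + (-0.38323)·(-8.7) = -1.4659.

-1.4659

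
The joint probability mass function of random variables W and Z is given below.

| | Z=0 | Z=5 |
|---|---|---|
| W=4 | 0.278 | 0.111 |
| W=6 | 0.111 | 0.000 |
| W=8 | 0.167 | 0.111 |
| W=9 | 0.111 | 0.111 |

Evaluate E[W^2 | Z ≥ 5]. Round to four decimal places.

P(Z ≥ 5) = 0.333.
Σ W^2·P over the event = 16·(0.111) + 64·(0.111) + 81·(0.111) = 17.871.
E[W^2 | Z ≥ 5] = (17.871) / (0.333) = 53.6667.

53.6667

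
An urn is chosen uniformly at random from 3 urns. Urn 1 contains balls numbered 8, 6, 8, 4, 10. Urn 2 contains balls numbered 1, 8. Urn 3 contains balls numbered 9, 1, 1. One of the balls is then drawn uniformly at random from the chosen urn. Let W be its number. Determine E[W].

461/90

E[W | urn 1] = (8+6+8+4+10)/5 = 36/5.
E[W | urn 2] = (1+8)/2 = 9/2.
E[W | urn 3] = (9+1+1)/3 = 11/3.
By the law of total expectation,
E[W] = (1/3)·(36/5) + (1/3)·(9/2) + (1/3)·(11/3) = 461/90.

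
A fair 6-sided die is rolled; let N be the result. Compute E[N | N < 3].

3/2

Given N < 3, N is equally likely to be any of {1, 2}.
E[N | N < 3] = (1 + 2) / 2 = 3/2.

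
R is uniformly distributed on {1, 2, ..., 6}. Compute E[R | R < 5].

5/2

Given R < 5, R is equally likely to be any of {1, 2, 3, 4}.
E[R | R < 5] = (1 + 2 + 3 + 4) / 4 = 5/2.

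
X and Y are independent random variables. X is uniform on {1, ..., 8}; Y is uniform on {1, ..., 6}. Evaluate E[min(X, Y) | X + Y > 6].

P(X + Y > 6) = 11/16.
Summing min(X,Y)·P(x,y) over outcomes with X + Y > 6 gives 37/16.
E[min(X, Y) | X + Y > 6] = (37/16) / (11/16) = 37/11.

37/11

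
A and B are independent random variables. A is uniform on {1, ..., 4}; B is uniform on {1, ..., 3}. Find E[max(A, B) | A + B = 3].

2

Outcomes with A + B = 3: (1,2), (2,1), each with probability 1/12.
E[max(A, B) | A + B = 3] = (2 + 2) / 2 = 2.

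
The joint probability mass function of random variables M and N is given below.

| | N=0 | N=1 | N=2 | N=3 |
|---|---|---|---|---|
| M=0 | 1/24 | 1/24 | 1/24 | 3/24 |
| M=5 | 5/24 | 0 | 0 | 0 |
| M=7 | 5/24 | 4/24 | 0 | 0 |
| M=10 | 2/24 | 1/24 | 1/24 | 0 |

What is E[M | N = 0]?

P(N = 0) = 13/24.
Σ M·P over the event = 0·(1/24) + 5·(5/24) + 7·(5/24) + 10·(2/24) = 10/3.
E[M | N = 0] = (10/3) / (13/24) = 80/13.

80/13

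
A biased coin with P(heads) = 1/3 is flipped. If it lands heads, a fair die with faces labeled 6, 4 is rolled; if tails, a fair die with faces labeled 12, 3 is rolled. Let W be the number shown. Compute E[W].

E[W | heads] = (6+4)/2 = 5.
E[W | tails] = (12+3)/2 = 15/2.
E[W] = (1/3)·(5) + (2/3)·(15/2) = 20/3.

20/3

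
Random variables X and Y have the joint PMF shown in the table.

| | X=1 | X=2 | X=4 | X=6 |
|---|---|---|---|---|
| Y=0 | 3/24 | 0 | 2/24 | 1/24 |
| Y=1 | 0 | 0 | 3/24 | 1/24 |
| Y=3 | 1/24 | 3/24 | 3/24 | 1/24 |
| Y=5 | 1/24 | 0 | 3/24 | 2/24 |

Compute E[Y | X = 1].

P(X = 1) = 5/24.
Σ Y·P over the event = 0·(3/24) + 3·(1/24) + 5·(1/24) = 1/3.
E[Y | X = 1] = (1/3) / (5/24) = 8/5.

8/5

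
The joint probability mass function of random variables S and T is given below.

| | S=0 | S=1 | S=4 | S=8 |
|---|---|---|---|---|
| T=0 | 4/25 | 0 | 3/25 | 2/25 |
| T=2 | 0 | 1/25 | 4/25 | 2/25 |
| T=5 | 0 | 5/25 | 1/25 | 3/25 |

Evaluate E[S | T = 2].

33/7

P(T = 2) = 7/25.
Σ S·P over the event = 1·(1/25) + 4·(4/25) + 8·(2/25) = 33/25.
E[S | T = 2] = (33/25) / (7/25) = 33/7.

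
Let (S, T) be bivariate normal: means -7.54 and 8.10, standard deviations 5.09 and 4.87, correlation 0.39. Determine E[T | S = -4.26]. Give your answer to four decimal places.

E[T | S=x] = μ_T + ρ(σ_T/σ_S)(x − μ_S) for jointly normal variables.
E[T | S=-4.26] = 8.10 + (0.39)·(4.87/5.09)·(-4.26 − (-7.54)) = 8.10 + (0.37314)·(3.28) = 9.3239.

9.3239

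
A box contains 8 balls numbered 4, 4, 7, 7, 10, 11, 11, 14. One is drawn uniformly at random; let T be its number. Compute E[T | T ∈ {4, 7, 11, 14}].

58/7

P(T ∈ {4, 7, 11, 14}) = 7/8.
Σ over the event: 4·1/4 + 7·1/4 + 11·1/4 + 14·1/8 = 29/4.
E[T | T ∈ {4, 7, 11, 14}] = (29/4) / (7/8) = 58/7.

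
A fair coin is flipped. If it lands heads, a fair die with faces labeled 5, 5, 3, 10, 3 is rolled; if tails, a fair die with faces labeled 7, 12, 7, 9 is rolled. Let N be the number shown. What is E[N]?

E[N | heads] = (5+5+3+10+3)/5 = 26/5.
E[N | tails] = (7+12+7+9)/4 = 35/4.
By the law of total expectation,
E[N] = (1/2)·(26/5) + (1/2)·(35/4) = 279/40.

279/40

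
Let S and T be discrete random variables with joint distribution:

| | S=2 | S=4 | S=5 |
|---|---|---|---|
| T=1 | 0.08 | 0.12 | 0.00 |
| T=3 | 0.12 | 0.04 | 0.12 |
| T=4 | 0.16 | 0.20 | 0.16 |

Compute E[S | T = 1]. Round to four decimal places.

P(T = 1) = 0.20.
Σ S·P over the event = 2·(0.08) + 4·(0.12) = 0.64.
E[S | T = 1] = (0.64) / (0.20) = 3.2000.

3.2000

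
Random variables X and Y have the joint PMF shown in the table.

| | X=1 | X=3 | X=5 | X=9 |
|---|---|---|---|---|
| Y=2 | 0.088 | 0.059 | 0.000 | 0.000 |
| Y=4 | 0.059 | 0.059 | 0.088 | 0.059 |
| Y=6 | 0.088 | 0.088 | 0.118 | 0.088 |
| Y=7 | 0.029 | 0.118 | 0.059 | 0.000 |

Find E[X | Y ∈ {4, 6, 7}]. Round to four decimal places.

P(Y ∈ {4, 6, 7}) = 0.853.
Summing X·P(X=x,Y=y) over the conditioning event gives 3.619.
E[X | Y ∈ {4, 6, 7}] = (3.619) / (0.853) = 4.2427.

4.2427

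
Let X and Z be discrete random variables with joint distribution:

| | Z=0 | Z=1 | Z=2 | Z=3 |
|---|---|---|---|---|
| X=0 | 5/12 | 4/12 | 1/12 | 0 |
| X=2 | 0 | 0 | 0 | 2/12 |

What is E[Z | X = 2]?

3

P(X = 2) = 1/6.
Σ Z·P over the event = 3·(2/12) = 1/2.
E[Z | X = 2] = (1/2) / (1/6) = 3.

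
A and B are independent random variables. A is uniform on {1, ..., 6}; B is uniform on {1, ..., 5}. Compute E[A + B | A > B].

P(A > B) = 1/2.
Summing (A+B)·P(x,y) over outcomes with A > B gives 7/2.
E[A + B | A > B] = (7/2) / (1/2) = 7.

7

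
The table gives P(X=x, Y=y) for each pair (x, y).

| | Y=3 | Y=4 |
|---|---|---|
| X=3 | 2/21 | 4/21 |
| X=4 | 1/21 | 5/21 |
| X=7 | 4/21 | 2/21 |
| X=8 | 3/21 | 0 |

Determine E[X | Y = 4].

P(Y = 4) = 11/21.
Σ X·P over the event = 3·(4/21) + 4·(5/21) + 7·(2/21) = 46/21.
E[X | Y = 4] = (46/21) / (11/21) = 46/11.

46/11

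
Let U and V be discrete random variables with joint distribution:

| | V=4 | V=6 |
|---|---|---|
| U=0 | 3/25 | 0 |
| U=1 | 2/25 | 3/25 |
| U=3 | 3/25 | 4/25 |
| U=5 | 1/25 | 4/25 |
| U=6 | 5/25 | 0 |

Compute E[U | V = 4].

P(V = 4) = 14/25.
Σ U·P over the event = 0·(3/25) + 1·(2/25) + 3·(3/25) + 5·(1/25) + 6·(5/25) = 46/25.
E[U | V = 4] = (46/25) / (14/25) = 23/7.

23/7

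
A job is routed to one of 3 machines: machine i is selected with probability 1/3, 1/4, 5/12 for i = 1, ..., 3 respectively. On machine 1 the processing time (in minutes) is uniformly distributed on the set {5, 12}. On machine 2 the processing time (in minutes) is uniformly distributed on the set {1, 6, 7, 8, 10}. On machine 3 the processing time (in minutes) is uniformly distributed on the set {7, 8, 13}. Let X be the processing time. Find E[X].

E[X | machine 1] = (5+12)/2 = 17/2.
E[X | machine 2] = (1+6+7+8+10)/5 = 32/5.
E[X | machine 3] = (7+8+13)/3 = 28/3.
E[X] = (1/3)·(17/2) + (1/4)·(32/5) + (5/12)·(28/3) = 749/90.

749/90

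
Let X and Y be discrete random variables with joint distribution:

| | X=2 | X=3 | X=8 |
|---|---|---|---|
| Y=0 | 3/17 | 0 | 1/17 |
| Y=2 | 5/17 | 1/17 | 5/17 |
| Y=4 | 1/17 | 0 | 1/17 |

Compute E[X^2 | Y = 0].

P(Y = 0) = 4/17.
Σ X^2·P over the event = 4·(3/17) + 64·(1/17) = 76/17.
E[X^2 | Y = 0] = (76/17) / (4/17) = 19.

19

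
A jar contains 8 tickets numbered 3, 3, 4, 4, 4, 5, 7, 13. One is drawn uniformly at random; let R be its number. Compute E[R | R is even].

P(R is even) = 3/8.
Σ over the event: 4·3/8 = 3/2.
E[R | R is even] = (3/2) / (3/8) = 4.

4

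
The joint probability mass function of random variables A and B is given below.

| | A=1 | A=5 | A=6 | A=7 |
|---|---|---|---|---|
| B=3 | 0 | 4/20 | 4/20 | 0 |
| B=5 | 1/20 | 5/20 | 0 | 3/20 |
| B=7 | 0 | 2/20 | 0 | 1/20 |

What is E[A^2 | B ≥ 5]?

P(B ≥ 5) = 3/5.
Σ A^2·P over the event = 1·(1/20) + 25·(5/20) + 25·(2/20) + 49·(3/20) + 49·(1/20) = 93/5.
E[A^2 | B ≥ 5] = (93/5) / (3/5) = 31.

31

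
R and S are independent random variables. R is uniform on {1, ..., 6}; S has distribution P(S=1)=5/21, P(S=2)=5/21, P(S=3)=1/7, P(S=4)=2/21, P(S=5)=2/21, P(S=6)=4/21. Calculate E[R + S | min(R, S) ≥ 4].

P(min(R, S) ≥ 4) = 4/21.
Summing (R+S)·P(x,y) over outcomes with min(R, S) ≥ 4 gives 41/21.
E[R + S | min(R, S) ≥ 4] = (41/21) / (4/21) = 41/4.

41/4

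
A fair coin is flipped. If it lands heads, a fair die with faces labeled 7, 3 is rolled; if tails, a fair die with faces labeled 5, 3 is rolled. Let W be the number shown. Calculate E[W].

E[W | heads] = (7+3)/2 = 5.
E[W | tails] = (5+3)/2 = 4.
By the law of total expectation,
E[W] = (1/2)·(5) + (1/2)·(4) = 9/2.

9/2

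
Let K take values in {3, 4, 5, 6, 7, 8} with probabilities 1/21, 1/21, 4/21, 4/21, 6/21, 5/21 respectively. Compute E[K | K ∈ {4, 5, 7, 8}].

53/8

P(K ∈ {4, 5, 7, 8}) = 16/21.
Σ over the event: 4·1/21 + 5·4/21 + 7·2/7 + 8·5/21 = 106/21.
E[K | K ∈ {4, 5, 7, 8}] = (106/21) / (16/21) = 53/8.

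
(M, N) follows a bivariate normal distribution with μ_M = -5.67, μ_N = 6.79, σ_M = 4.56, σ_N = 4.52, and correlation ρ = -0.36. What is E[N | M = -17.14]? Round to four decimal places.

E[N | M=x] = μ_N + ρ(σ_N/σ_M)(x − μ_M) for jointly normal variables.
E[N | M=-17.14] = 6.79 + (-0.36)·(4.52/4.56)·(-17.14 − (-5.67)) = 6.79 + (-0.35684)·(-11.47) = 10.8830.

10.8830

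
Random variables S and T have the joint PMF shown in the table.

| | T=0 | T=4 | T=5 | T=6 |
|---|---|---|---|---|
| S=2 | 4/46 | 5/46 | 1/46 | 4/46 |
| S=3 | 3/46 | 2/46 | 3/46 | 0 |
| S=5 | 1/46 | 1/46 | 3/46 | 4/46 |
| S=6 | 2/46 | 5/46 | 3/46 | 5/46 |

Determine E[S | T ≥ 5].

P(T ≥ 5) = 1/2.
Summing S·P(S=x,T=y) over the conditioning event gives 51/23.
E[S | T ≥ 5] = (51/23) / (1/2) = 102/23.

102/23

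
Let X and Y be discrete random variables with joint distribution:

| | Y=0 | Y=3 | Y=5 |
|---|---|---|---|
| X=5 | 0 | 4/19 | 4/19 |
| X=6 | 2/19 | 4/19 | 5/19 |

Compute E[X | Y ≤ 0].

6

P(Y ≤ 0) = 2/19.
Σ X·P over the event = 6·(2/19) = 12/19.
E[X | Y ≤ 0] = (12/19) / (2/19) = 6.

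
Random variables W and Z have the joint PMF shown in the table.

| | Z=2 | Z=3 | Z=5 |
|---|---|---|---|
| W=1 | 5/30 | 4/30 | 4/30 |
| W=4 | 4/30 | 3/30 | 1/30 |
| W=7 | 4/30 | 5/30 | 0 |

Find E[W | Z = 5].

P(Z = 5) = 1/6.
Σ W·P over the event = 1·(4/30) + 4·(1/30) = 4/15.
E[W | Z = 5] = (4/15) / (1/6) = 8/5.

8/5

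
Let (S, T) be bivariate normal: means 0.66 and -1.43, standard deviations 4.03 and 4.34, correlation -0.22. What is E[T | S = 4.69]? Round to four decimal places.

E[T | S=x] = μ_T + ρ(σ_T/σ_S)(x − μ_S) for jointly normal variables.
E[T | S=4.69] = -1.43 + (-0.22)·(4.34/4.03)·(4.69 − (0.66)) = -1.43 + (-0.23692)·(4.03) = -2.3848.

-2.3848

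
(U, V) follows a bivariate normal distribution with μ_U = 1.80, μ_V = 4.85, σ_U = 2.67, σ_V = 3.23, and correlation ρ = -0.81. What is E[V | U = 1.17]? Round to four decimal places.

E[V | U=x] = μ_V + ρ(σ_V/σ_U)(x − μ_U) for jointly normal variables.
E[V | U=1.17] = 4.85 + (-0.81)·(3.23/2.67)·(1.17 − (1.80)) = 4.85 + (-0.97989)·(-0.63) = 5.4673.

5.4673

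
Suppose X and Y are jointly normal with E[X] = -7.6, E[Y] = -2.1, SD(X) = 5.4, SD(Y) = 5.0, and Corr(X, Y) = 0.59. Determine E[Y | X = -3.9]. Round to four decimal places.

-0.0787

The regression of Y on X has slope ρ·σ_Y/σ_X and passes through (μ_X, μ_Y).
E[Y | X=-3.9] = -2.1 + (0.59)·(5.0/5.4)·(-3.9 − (-7.6)) = -2.1 + (0.5463)·(3.7) = -0.0787.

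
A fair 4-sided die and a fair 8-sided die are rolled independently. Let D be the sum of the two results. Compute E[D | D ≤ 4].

P(D ≤ 4) = 3/16.
Σ over the event: 2·1/32 + 3·1/16 + 4·3/32 = 5/8.
E[D | D ≤ 4] = (5/8) / (3/16) = 10/3.

10/3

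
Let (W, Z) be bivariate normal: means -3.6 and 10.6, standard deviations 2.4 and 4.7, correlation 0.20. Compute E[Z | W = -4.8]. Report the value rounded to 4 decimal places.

E[Z | W=x] = μ_Z + ρ(σ_Z/σ_W)(x − μ_W) for jointly normal variables.
E[Z | W=-4.8] = 10.6 + (0.20)·(4.7/2.4)·(-4.8 − (-3.6)) = 10.6 + (0.39167)·(-1.2) = 10.1300.

10.1300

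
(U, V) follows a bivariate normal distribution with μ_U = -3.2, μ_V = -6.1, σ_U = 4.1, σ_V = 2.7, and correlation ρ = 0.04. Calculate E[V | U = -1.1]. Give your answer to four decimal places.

For a bivariate normal, E[V | U=x] = μ_V + ρ·(σ_V/σ_U)·(x − μ_U).
E[V | U=-1.1] = -6.1 + (0.04)·(2.7/4.1)·(-1.1 − (-3.2)) = -6.1 + (0.026341)·(2.1) = -6.0447.

-6.0447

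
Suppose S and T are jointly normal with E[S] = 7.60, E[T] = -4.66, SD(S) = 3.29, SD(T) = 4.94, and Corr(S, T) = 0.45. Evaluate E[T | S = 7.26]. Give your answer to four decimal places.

E[T | S=x] = μ_T + ρ(σ_T/σ_S)(x − μ_S) for jointly normal variables.
E[T | S=7.26] = -4.66 + (0.45)·(4.94/3.29)·(7.26 − (7.60)) = -4.66 + (0.67568)·(-0.34) = -4.8897.

-4.8897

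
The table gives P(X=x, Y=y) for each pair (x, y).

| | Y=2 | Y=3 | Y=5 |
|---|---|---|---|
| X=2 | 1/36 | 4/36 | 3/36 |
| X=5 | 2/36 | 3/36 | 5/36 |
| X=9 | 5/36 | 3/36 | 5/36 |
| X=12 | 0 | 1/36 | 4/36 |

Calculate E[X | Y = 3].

P(Y = 3) = 11/36.
Σ X·P over the event = 2·(4/36) + 5·(3/36) + 9·(3/36) + 12·(1/36) = 31/18.
E[X | Y = 3] = (31/18) / (11/36) = 62/11.

62/11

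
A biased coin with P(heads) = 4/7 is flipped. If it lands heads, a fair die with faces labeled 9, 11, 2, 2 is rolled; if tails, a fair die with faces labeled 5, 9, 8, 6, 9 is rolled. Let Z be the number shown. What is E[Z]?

33/5

E[Z | heads] = (9+11+2+2)/4 = 6.
E[Z | tails] = (5+9+8+6+9)/5 = 37/5.
E[Z] = (4/7)·(6) + (3/7)·(37/5) = 33/5.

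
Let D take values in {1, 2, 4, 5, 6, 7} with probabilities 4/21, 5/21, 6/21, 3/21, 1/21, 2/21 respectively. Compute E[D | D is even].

P(D is even) = 4/7.
Σ over the event: 2·5/21 + 4·2/7 + 6·1/21 = 40/21.
E[D | D is even] = (40/21) / (4/7) = 10/3.

10/3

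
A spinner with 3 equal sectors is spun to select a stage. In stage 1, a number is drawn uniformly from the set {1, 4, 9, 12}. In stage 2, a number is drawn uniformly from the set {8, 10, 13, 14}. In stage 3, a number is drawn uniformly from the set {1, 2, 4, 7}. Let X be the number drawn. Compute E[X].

85/12

E[X | stage 1] = (1+4+9+12)/4 = 13/2.
E[X | stage 2] = (8+10+13+14)/4 = 45/4.
E[X | stage 3] = (1+2+4+7)/4 = 7/2.
E[X] = (1/3)·(13/2) + (1/3)·(45/4) + (1/3)·(7/2) = 85/12.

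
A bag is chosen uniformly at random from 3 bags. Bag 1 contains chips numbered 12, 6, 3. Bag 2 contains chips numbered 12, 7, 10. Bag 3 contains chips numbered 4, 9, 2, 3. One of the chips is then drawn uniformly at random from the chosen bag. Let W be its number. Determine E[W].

127/18

E[W | bag 1] = (12+6+3)/3 = 7.
E[W | bag 2] = (12+7+10)/3 = 29/3.
E[W | bag 3] = (4+9+2+3)/4 = 9/2.
By the law of total expectation,
E[W] = (1/3)·(7) + (1/3)·(29/3) + (1/3)·(9/2) = 127/18.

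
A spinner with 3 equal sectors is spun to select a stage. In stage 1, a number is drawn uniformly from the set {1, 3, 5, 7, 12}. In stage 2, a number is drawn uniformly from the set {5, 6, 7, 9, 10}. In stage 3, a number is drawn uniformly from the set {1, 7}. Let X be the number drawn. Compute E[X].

E[X | stage 1] = (1+3+5+7+12)/5 = 28/5.
E[X | stage 2] = (5+6+7+9+10)/5 = 37/5.
E[X | stage 3] = (1+7)/2 = 4.
By the law of total expectation,
E[X] = (1/3)·(28/5) + (1/3)·(37/5) + (1/3)·(4) = 17/3.

17/3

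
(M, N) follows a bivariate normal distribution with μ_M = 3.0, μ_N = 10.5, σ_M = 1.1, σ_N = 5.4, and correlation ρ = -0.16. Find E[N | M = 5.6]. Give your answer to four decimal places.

E[N | M=x] = μ_N + ρ(σ_N/σ_M)(x − μ_M) for jointly normal variables.
E[N | M=5.6] = 10.5 + (-0.16)·(5.4/1.1)·(5.6 − (3.0)) = 10.5 + (-0.78545)·(2.6) = 8.4578.

8.4578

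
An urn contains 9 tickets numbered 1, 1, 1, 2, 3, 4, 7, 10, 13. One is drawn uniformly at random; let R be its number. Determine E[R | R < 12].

29/8

P(R < 12) = 8/9.
Σ over the event: 1·1/3 + 2·1/9 + 3·1/9 + 4·1/9 + 7·1/9 + 10·1/9 = 29/9.
E[R | R < 12] = (29/9) / (8/9) = 29/8.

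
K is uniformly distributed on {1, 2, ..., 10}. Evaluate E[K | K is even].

Given K is even, K is equally likely to be any of {2, 4, 6, 8, 10}.
E[K | K is even] = (2 + 4 + 6 + 8 + 10) / 5 = 6.

6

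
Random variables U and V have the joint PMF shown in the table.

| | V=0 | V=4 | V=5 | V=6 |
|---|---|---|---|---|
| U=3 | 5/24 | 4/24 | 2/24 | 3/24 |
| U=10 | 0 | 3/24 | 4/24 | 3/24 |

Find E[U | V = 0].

3

P(V = 0) = 5/24.
Σ U·P over the event = 3·(5/24) = 5/8.
E[U | V = 0] = (5/8) / (5/24) = 3.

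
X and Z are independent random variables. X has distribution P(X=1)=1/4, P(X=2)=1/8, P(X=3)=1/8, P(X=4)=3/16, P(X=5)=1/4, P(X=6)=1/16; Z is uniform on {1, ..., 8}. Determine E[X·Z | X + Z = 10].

45/2

P(X + Z = 10) = 3/32.
Summing XZ·P(x,y) over outcomes with X + Z = 10 gives 135/64.
E[X·Z | X + Z = 10] = (135/64) / (3/32) = 45/2.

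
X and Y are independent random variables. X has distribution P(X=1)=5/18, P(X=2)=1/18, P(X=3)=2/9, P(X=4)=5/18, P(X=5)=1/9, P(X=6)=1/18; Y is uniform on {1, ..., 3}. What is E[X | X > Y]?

P(X > Y) = 11/18.
Summing X·P(x,y) over outcomes with X > Y gives 67/27.
E[X | X > Y] = (67/27) / (11/18) = 134/33.

134/33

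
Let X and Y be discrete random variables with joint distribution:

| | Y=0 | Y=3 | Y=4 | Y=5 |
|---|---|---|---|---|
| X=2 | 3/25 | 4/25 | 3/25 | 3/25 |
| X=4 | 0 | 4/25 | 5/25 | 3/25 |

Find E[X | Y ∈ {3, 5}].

3

P(Y ∈ {3, 5}) = 14/25.
Σ X·P over the event = 2·(4/25) + 2·(3/25) + 4·(4/25) + 4·(3/25) = 42/25.
E[X | Y ∈ {3, 5}] = (42/25) / (14/25) = 3.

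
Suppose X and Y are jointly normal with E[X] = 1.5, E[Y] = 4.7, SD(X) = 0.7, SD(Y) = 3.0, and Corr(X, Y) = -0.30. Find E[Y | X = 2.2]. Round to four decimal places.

For a bivariate normal, E[Y | X=x] = μ_Y + ρ·(σ_Y/σ_X)·(x − μ_X).
E[Y | X=2.2] = 4.7 + (-0.30)·(3.0/0.7)·(2.2 − (1.5)) = 4.7 + (-1.2857)·(0.7) = 3.8000.

3.8000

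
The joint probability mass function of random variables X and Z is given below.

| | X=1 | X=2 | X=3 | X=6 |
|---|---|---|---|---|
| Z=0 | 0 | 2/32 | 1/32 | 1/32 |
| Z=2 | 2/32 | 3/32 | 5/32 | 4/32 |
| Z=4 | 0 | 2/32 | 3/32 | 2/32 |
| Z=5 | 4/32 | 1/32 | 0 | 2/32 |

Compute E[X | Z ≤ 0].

P(Z ≤ 0) = 1/8.
Σ X·P over the event = 2·(2/32) + 3·(1/32) + 6·(1/32) = 13/32.
E[X | Z ≤ 0] = (13/32) / (1/8) = 13/4.

13/4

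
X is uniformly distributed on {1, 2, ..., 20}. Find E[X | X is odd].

10

Given X is odd, X is equally likely to be any of {1, 3, 5, 7, 9, 11, 13, 15, 17, 19}.
E[X | X is odd] = (1 + 3 + 5 + 7 + 9 + 11 + 13 + 15 + 17 + 19) / 10 = 10.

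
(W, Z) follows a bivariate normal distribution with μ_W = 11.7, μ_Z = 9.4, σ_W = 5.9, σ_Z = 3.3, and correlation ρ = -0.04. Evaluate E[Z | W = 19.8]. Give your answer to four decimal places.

9.2188

For a bivariate normal, E[Z | W=x] = μ_Z + ρ·(σ_Z/σ_W)·(x − μ_W).
E[Z | W=19.8] = 9.4 + (-0.04)·(3.3/5.9)·(19.8 − (11.7)) = 9.4 + (-0.022373)·(8.1) = 9.2188.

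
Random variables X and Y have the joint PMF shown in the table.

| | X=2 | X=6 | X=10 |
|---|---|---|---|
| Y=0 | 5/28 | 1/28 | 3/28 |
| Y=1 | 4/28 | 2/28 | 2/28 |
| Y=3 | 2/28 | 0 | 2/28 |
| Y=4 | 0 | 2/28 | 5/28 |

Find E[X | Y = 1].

P(Y = 1) = 2/7.
Σ X·P over the event = 2·(4/28) + 6·(2/28) + 10·(2/28) = 10/7.
E[X | Y = 1] = (10/7) / (2/7) = 5.

5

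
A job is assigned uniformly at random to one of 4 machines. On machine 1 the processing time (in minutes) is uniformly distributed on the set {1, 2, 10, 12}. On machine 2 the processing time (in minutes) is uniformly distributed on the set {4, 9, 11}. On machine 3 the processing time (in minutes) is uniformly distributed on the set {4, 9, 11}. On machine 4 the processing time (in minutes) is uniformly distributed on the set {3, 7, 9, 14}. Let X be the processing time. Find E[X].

E[X | machine 1] = (1+2+10+12)/4 = 25/4.
E[X | machine 2] = (4+9+11)/3 = 8.
E[X | machine 3] = (4+9+11)/3 = 8.
E[X | machine 4] = (3+7+9+14)/4 = 33/4.
E[X] = (1/4)·(25/4) + (1/4)·(8) + (1/4)·(8) + (1/4)·(33/4) = 61/8.

61/8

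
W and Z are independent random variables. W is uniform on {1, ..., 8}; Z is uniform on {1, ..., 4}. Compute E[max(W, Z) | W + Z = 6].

P(W + Z = 6) = 1/8.
Summing max(W,Z)·P(x,y) over outcomes with W + Z = 6 gives 1/2.
E[max(W, Z) | W + Z = 6] = (1/2) / (1/8) = 4.

4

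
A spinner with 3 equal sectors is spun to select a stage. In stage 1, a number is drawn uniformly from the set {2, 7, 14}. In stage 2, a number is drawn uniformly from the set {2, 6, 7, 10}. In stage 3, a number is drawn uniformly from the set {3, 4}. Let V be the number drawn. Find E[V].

209/36

E[V | stage 1] = (2+7+14)/3 = 23/3.
E[V | stage 2] = (2+6+7+10)/4 = 25/4.
E[V | stage 3] = (3+4)/2 = 7/2.
E[V] = (1/3)·(23/3) + (1/3)·(25/4) + (1/3)·(7/2) = 209/36.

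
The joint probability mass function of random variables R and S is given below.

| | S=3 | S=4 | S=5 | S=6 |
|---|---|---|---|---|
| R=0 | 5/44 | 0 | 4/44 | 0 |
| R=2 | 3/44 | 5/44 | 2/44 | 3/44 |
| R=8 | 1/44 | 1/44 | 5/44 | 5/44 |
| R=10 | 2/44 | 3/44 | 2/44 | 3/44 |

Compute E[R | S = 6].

76/11

P(S = 6) = 1/4.
Σ R·P over the event = 2·(3/44) + 8·(5/44) + 10·(3/44) = 19/11.
E[R | S = 6] = (19/11) / (1/4) = 76/11.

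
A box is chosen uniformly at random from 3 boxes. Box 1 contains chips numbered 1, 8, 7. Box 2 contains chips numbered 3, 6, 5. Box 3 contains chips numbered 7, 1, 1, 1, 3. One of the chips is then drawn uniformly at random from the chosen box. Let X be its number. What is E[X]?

21/5

E[X | box 1] = (1+8+7)/3 = 16/3.
E[X | box 2] = (3+6+5)/3 = 14/3.
E[X | box 3] = (7+1+1+1+3)/5 = 13/5.
E[X] = (1/3)·(16/3) + (1/3)·(14/3) + (1/3)·(13/5) = 21/5.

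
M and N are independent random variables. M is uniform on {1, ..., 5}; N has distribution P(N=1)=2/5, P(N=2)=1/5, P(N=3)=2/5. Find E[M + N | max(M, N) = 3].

43/9

P(max(M, N) = 3) = 9/25.
Summing (M+N)·P(x,y) over outcomes with max(M, N) = 3 gives 43/25.
E[M + N | max(M, N) = 3] = (43/25) / (9/25) = 43/9.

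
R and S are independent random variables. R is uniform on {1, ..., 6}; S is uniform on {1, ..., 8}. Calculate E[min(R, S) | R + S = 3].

1

P(R + S = 3) = 1/24.
Summing min(R,S)·P(x,y) over outcomes with R + S = 3 gives 1/24.
E[min(R, S) | R + S = 3] = (1/24) / (1/24) = 1.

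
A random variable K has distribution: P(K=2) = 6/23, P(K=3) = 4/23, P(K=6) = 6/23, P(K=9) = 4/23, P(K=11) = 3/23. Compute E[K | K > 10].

11

P(K > 10) = 3/23.
Σ over the event: 11·3/23 = 33/23.
E[K | K > 10] = (33/23) / (3/23) = 11.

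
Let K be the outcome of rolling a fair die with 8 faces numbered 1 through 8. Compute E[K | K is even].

5

Given K is even, K is equally likely to be any of {2, 4, 6, 8}.
E[K | K is even] = (2 + 4 + 6 + 8) / 4 = 5.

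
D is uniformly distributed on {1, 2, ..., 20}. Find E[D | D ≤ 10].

11/2

Given D ≤ 10, D is equally likely to be any of {1, 2, 3, 4, 5, 6, 7, 8, 9, 10}.
E[D | D ≤ 10] = (1 + 2 + 3 + 4 + 5 + 6 + 7 + 8 + 9 + 10) / 10 = 11/2.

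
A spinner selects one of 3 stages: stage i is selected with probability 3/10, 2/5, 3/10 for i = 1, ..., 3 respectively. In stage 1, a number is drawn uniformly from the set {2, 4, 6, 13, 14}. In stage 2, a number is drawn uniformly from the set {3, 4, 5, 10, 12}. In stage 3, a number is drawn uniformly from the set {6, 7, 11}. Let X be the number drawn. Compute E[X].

373/50

E[X | stage 1] = (2+4+6+13+14)/5 = 39/5.
E[X | stage 2] = (3+4+5+10+12)/5 = 34/5.
E[X | stage 3] = (6+7+11)/3 = 8.
E[X] = (3/10)·(39/5) + (2/5)·(34/5) + (3/10)·(8) = 373/50.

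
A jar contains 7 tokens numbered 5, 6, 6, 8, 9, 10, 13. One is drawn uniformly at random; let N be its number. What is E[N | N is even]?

P(N is even) = 4/7.
Σ over the event: 6·2/7 + 8·1/7 + 10·1/7 = 30/7.
E[N | N is even] = (30/7) / (4/7) = 15/2.

15/2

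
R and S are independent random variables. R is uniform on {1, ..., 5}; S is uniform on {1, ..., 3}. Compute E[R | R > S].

Outcomes with R > S: (2,1), (3,1), (3,2), (4,1), (4,2), (4,3), (5,1), (5,2), (5,3), each with probability 1/15.
E[R | R > S] = (2 + 3 + 3 + 4 + 4 + 4 + 5 + 5 + 5) / 9 = 35/9.

35/9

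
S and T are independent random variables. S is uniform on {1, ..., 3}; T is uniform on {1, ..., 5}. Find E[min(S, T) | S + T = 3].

1

Outcomes with S + T = 3: (1,2), (2,1), each with probability 1/15.
E[min(S, T) | S + T = 3] = (1 + 1) / 2 = 1.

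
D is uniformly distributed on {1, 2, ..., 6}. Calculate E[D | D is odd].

3

Given D is odd, D is equally likely to be any of {1, 3, 5}.
E[D | D is odd] = (1 + 3 + 5) / 3 = 3.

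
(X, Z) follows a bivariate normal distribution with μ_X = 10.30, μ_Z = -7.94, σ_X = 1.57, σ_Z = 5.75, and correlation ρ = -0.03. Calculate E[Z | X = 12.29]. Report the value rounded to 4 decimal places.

-8.1586

The regression of Z on X has slope ρ·σ_Z/σ_X and passes through (μ_X, μ_Z).
E[Z | X=12.29] = -7.94 + (-0.03)·(5.75/1.57)·(12.29 − (10.30)) = -7.94 + (-0.10987)·(1.99) = -8.1586.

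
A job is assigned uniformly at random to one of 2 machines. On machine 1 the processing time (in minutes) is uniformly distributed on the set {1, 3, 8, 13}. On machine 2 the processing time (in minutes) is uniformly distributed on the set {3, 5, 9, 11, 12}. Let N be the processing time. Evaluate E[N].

57/8

E[N | machine 1] = (1+3+8+13)/4 = 25/4.
E[N | machine 2] = (3+5+9+11+12)/5 = 8.
E[N] = (1/2)·(25/4) + (1/2)·(8) = 57/8.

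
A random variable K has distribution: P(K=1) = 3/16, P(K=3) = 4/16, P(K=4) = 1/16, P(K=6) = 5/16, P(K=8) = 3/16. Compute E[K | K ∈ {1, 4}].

P(K ∈ {1, 4}) = 1/4.
Σ over the event: 1·3/16 + 4·1/16 = 7/16.
E[K | K ∈ {1, 4}] = (7/16) / (1/4) = 7/4.

7/4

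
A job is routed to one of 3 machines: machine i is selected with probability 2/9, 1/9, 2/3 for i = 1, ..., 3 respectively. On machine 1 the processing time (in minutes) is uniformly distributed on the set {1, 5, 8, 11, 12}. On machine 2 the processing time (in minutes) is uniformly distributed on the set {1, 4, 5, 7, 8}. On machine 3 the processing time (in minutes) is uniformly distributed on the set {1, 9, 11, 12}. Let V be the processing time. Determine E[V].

E[V | machine 1] = (1+5+8+11+12)/5 = 37/5.
E[V | machine 2] = (1+4+5+7+8)/5 = 5.
E[V | machine 3] = (1+9+11+12)/4 = 33/4.
E[V] = (2/9)·(37/5) + (1/9)·(5) + (2/3)·(33/4) = 77/10.

77/10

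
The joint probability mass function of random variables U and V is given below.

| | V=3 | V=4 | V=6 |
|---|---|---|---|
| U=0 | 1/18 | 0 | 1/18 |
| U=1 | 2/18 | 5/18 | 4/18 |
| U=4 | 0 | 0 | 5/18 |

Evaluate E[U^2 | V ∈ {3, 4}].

7/8

P(V ∈ {3, 4}) = 4/9.
Σ U^2·P over the event = 0·(1/18) + 1·(2/18) + 1·(5/18) = 7/18.
E[U^2 | V ∈ {3, 4}] = (7/18) / (4/9) = 7/8.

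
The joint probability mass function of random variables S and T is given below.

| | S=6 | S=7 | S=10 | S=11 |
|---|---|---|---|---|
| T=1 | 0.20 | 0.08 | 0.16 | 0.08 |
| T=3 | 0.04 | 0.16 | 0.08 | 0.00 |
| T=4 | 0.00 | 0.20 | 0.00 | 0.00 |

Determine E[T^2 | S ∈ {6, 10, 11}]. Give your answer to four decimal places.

P(S ∈ {6, 10, 11}) = 0.56.
Σ T^2·P over the event = 1·(0.20) + 9·(0.04) + 1·(0.16) + 9·(0.08) + 1·(0.08) = 1.52.
E[T^2 | S ∈ {6, 10, 11}] = (1.52) / (0.56) = 2.7143.

2.7143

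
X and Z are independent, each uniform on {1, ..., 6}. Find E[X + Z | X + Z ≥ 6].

P(X + Z ≥ 6) = 13/18.
Summing (X+Z)·P(x,y) over outcomes with X + Z ≥ 6 gives 53/9.
E[X + Z | X + Z ≥ 6] = (53/9) / (13/18) = 106/13.

106/13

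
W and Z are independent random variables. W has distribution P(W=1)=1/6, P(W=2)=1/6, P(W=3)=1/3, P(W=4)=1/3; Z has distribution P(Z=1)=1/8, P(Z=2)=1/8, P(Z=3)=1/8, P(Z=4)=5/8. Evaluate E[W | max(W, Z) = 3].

21/8

P(max(W, Z) = 3) = 1/6.
Summing W·P(x,y) over outcomes with max(W, Z) = 3 gives 7/16.
E[W | max(W, Z) = 3] = (7/16) / (1/6) = 21/8.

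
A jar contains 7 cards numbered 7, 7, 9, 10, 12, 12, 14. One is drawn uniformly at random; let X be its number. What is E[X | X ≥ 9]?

57/5

P(X ≥ 9) = 5/7.
Σ over the event: 9·1/7 + 10·1/7 + 12·2/7 + 14·1/7 = 57/7.
E[X | X ≥ 9] = (57/7) / (5/7) = 57/5.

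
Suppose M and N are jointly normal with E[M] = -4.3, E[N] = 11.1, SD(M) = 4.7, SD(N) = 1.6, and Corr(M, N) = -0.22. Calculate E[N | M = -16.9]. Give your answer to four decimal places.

12.0437

The regression of N on M has slope ρ·σ_N/σ_M and passes through (μ_M, μ_N).
E[N | M=-16.9] = 11.1 + (-0.22)·(1.6/4.7)·(-16.9 − (-4.3)) = 11.1 + (-0.074894)·(-12.6) = 12.0437.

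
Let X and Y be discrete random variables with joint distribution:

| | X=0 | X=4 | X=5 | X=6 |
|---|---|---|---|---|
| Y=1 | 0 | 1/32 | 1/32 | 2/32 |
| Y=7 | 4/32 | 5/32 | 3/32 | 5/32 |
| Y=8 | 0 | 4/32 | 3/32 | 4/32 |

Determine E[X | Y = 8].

P(Y = 8) = 11/32.
Σ X·P over the event = 4·(4/32) + 5·(3/32) + 6·(4/32) = 55/32.
E[X | Y = 8] = (55/32) / (11/32) = 5.

5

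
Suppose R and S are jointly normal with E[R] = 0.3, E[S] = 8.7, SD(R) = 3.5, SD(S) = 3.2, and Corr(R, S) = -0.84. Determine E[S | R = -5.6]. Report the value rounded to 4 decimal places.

The regression of S on R has slope ρ·σ_S/σ_R and passes through (μ_R, μ_S).
E[S | R=-5.6] = 8.7 + (-0.84)·(3.2/3.5)·(-5.6 − (0.3)) = 8.7 + (-0.768)·(-5.9) = 13.2312.

13.2312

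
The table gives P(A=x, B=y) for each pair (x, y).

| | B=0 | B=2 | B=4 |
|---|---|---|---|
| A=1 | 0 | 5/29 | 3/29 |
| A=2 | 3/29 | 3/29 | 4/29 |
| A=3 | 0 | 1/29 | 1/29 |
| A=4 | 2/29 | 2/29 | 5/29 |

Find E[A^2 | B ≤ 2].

P(B ≤ 2) = 16/29.
Σ A^2·P over the event = 1·(5/29) + 4·(3/29) + 4·(3/29) + 9·(1/29) + 16·(2/29) + 16·(2/29) = 102/29.
E[A^2 | B ≤ 2] = (102/29) / (16/29) = 51/8.

51/8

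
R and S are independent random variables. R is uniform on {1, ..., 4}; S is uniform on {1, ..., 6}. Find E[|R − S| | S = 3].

1

Outcomes with S = 3: (1,3), (2,3), (3,3), (4,3), each with probability 1/24.
E[|R − S| | S = 3] = (2 + 1 + 0 + 1) / 4 = 1.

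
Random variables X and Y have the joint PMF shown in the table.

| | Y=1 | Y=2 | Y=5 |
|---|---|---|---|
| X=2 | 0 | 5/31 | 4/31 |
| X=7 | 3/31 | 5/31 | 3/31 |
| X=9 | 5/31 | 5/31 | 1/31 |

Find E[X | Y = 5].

19/4

P(Y = 5) = 8/31.
Σ X·P over the event = 2·(4/31) + 7·(3/31) + 9·(1/31) = 38/31.
E[X | Y = 5] = (38/31) / (8/31) = 19/4.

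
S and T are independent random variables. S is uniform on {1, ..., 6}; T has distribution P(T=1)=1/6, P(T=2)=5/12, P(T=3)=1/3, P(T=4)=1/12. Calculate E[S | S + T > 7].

89/16

P(S + T > 7) = 2/9.
Summing S·P(x,y) over outcomes with S + T > 7 gives 89/72.
E[S | S + T > 7] = (89/72) / (2/9) = 89/16.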